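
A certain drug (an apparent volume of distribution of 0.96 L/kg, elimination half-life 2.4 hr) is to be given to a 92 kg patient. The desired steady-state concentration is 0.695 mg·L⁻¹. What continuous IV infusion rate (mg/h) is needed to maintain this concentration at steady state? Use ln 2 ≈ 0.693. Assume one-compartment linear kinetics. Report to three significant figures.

Total Vd = 0.96 × 92 = 88.32 L
CL = ln 2 · Vd / t½ = 0.693 × 88.32 / 2.4 = 25.50 L/h
Infusion rate = CL × Css = 25.50 × 0.695 = 17.72 mg/h

17.7 mg/h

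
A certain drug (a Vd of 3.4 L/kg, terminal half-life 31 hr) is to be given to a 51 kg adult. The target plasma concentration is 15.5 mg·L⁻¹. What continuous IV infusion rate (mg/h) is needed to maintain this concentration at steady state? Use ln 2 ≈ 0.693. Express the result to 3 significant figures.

60.1 mg/h

Total Vd = 3.4 × 51 = 173.4 L
CL = 0.693 × Vd / t½ = 0.693 × 173.4 / 31 = 3.876 L/h
Infusion rate = CL × Css = 3.876 × 15.5 = 60.08 mg/h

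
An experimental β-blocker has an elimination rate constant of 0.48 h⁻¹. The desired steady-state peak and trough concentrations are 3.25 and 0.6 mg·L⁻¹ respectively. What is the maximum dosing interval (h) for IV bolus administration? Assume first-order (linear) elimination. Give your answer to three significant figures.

3.52 h

Between IV bolus doses, concentration decays as C = C₀·e^(−kτ), so C_peak/C_trough = e^(kτ).
τ_max = ln(C_peak/C_trough) / k = ln(3.25/0.6) / 0.4800 = 1.689 / 0.4800 = 3.519 h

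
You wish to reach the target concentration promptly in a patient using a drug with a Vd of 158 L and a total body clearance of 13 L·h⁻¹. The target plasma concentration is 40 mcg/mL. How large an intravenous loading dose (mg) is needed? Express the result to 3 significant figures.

6320 mg

LD = Vd × C = 158.0 × 40.00 = 6320 mg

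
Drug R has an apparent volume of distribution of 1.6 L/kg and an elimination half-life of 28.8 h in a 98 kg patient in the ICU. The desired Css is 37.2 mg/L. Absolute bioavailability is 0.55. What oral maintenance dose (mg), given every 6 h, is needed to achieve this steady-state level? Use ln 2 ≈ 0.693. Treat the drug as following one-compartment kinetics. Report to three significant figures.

Total Vd = 1.6 × 98 = 156.8 L
CL = ln 2 · Vd / t½ = 0.693 × 156.8 / 28.8 = 3.773 L/h
D = CL × Css × τ / F = 3.773 × 37.2 × 6 / 0.55 = 1531 mg

1530 mg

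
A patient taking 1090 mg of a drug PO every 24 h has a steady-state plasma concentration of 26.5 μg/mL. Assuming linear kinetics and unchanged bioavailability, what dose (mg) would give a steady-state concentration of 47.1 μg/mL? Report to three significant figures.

With linear kinetics, Css is proportional to dose rate (D/τ) at fixed clearance.
D₂ = D₁ × (Css,target / Css,current) = 1090 × 47.1/26.5 = 1937 mg

1940 mg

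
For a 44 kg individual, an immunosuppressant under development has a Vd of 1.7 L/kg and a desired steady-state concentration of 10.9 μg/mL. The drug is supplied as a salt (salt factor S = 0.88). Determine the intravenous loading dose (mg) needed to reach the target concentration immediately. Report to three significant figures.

927 mg

Vd(total) = 44 kg × 1.7 L/kg = 74.80 L
LD = Vd × C / S = 74.80 × 10.90 / 0.88 = 926.5 mg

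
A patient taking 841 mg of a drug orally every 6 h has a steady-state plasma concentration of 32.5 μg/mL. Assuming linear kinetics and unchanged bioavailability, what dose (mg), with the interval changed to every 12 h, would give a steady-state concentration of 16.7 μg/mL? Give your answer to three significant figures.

For first-order elimination, Css ∝ F·D/(CL·τ); F and CL are unchanged, so Css ∝ D/τ.
D₂ = D₁ × (Css,target / Css,current) × (τ₂/τ₁) = 841 × (16.7/32.5) × (12/6) = 864.3 mg

864 mg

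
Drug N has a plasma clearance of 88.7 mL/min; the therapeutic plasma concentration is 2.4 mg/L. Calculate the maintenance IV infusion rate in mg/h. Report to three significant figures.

Convert clearance: 88.7 mL/min × 60 min/h ÷ 1000 mL/L = 5.322 L/h
At steady state, infusion rate equals elimination rate: rate in = CL × Css.
Rate = CL × Css = 5.322 × 2.4 = 12.77 mg/h

12.8 mg/h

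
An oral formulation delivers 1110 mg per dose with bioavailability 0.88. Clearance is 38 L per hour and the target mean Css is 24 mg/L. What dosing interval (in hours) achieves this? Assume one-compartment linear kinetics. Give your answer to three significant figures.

F·D/τ = CL·Css → τ = F·D / (CL·Css).
τ = 0.88 × 1110 / (38 × 24) = 1.071 h

1.07 h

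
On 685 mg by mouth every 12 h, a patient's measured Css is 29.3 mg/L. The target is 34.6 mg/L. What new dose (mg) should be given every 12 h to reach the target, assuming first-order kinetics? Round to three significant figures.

809 mg

With linear kinetics, Css is proportional to dose rate (D/τ) at fixed clearance.
D₂ = D₁ × (Css,target / Css,current) = 685 × 34.6/29.3 = 808.9 mg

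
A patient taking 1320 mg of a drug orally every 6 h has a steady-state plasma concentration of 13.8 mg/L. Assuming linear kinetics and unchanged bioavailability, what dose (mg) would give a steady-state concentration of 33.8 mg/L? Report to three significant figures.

For first-order elimination, Css ∝ F·D/(CL·τ); F and CL are unchanged, so Css ∝ D/τ.
D₂ = D₁ × (Css,target / Css,current) = 1320 × 33.8/13.8 = 3233 mg

3230 mg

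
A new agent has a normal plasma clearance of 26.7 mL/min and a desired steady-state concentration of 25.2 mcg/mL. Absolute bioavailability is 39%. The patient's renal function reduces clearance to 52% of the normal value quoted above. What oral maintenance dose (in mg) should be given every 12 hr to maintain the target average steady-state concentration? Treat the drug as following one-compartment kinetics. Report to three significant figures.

CL = 26.7 mL/min × 60/1000 = 1.602 L/h
Patient clearance = 0.52 × 1.602 = 0.8330 L/h
D = CL × Css × τ / F = 0.8330 × 25.2 × 12 / 0.39 = 645.9 mg

646 mg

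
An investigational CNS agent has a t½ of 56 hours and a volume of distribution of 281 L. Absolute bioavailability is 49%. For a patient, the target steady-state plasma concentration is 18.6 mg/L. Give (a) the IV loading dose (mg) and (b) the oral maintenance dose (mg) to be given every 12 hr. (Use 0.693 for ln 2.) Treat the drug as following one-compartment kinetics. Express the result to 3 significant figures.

LD = Vd × C = 281.0 × 18.6 = 5227 mg
CL = 0.693 × Vd / t½ = 0.693 × 281.0 / 56 = 3.477 L/h
D = CL × Css × τ / F = 3.477 × 18.6 × 12 / 0.49 = 1584 mg

(a) 5230 mg; (b) 1580 mg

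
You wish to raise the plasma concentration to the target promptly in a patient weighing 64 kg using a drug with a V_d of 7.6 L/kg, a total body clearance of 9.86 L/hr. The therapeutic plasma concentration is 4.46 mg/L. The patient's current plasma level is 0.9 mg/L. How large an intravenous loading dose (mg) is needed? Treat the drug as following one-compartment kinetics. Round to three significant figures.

Vd(total) = 64 kg × 7.6 L/kg = 486.4 L
Concentration deficit ΔC = 4.46 − 0.9 = 3.560 mg/L
LD = Vd × ΔC = 486.4 × 3.560 = 1732 mg

1730 mg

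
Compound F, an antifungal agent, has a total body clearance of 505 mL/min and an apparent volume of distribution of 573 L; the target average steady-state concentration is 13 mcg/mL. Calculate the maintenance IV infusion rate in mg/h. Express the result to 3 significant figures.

394 mg/h

Convert clearance: 505 mL/min × 60 min/h ÷ 1000 mL/L = 30.30 L/h
Vd does not affect the maintenance rate; only clearance governs steady-state input.
Infusion rate = CL · Css = 30.30 L/h × 13 mg/L = 393.9 mg/h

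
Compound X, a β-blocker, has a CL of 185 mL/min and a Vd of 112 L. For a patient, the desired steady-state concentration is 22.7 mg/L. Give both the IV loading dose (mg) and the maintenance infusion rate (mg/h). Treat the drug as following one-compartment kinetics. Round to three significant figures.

LD = Vd · C_target = 112.0 × 22.7 = 2542 mg
CL = 185 mL/min = 185 × 0.06 = 11.10 L/h
Maintenance infusion rate = CL × Css = 11.10 × 22.7 = 252.0 mg/h

(a) 2540 mg; (b) 252 mg/h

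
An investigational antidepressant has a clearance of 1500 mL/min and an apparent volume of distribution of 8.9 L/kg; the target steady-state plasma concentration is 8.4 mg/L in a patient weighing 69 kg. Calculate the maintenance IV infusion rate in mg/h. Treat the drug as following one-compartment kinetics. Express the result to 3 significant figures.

756 mg/h

Convert clearance: 1500 mL/min × 60 min/h ÷ 1000 mL/L = 90.00 L/h
Maintenance depends on clearance, not Vd — rate in must match rate out.
Rate = CL × Css = 90.00 × 8.4 = 756.0 mg/h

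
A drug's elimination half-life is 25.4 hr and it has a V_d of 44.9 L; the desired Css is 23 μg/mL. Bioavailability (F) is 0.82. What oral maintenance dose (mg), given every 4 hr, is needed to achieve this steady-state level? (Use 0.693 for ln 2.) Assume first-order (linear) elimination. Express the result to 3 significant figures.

CL = 0.693 × Vd / t½ = 0.693 × 44.90 / 25.4 = 1.225 L/h
D = CL × Css × τ / F = 1.225 × 23 × 4 / 0.82 = 137.4 mg

137 mg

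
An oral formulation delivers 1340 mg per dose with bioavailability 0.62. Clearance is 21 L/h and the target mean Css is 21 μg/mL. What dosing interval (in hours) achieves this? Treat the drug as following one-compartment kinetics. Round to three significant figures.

1.88 h

F·D/τ = CL·Css → τ = F·D / (CL·Css).
τ = 0.62 × 1340 / (21 × 21) = 1.884 h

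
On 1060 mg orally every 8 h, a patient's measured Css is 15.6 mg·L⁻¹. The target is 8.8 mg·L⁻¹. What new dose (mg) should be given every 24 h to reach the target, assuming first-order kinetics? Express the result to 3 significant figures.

1790 mg

For first-order elimination, Css ∝ F·D/(CL·τ); F and CL are unchanged, so Css ∝ D/τ.
D₂ = D₁ × (Css,target / Css,current) × (τ₂/τ₁) = 1060 × (8.8/15.6) × (24/8) = 1794 mg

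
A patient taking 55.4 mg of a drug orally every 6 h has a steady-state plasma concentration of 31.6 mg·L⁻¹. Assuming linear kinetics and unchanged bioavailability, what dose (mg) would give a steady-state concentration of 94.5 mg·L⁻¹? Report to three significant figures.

With linear kinetics, Css is proportional to dose rate (D/τ) at fixed clearance.
D₂ = D₁ × (Css,target / Css,current) = 55.4 × 94.5/31.6 = 165.7 mg

166 mg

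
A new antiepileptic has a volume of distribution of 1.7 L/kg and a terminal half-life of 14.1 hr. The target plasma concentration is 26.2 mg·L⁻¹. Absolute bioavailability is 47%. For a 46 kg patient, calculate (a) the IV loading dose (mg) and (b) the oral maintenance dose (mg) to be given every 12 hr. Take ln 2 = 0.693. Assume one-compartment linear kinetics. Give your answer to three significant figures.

Vd(total) = 46 kg × 1.7 L/kg = 78.20 L
LD = Vd × C = 78.20 × 26.2 = 2049 mg
CL = 0.693 × Vd / t½ = 0.693 × 78.20 / 14.1 = 3.843 L/h
D = CL × Css × τ / F = 3.843 × 26.2 × 12 / 0.47 = 2571 mg

(a) 2050 mg; (b) 2570 mg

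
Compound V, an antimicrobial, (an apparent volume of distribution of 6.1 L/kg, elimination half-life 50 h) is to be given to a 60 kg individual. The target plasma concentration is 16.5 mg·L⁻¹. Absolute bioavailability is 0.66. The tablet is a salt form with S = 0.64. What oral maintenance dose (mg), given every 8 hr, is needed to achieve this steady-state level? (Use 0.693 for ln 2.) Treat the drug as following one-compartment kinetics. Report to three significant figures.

1590 mg

Vd(total) = 60 kg × 6.1 L/kg = 366.0 L
k = 0.693/50 = 0.01386 h⁻¹, so CL = k·Vd = 0.01386 × 366.0 = 5.073 L/h
D = CL × Css × τ / F / S = 5.073 × 16.5 × 8 / 0.66 / 0.64 = 1585 mg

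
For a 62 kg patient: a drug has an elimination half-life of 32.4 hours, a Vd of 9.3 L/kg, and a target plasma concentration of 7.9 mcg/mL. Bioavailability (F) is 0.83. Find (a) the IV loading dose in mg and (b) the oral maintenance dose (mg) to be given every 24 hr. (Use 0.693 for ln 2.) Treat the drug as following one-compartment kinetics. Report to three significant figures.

Vd(total) = 62 kg × 9.3 L/kg = 576.6 L
LD = Vd × C = 576.6 × 7.9 = 4555 mg
CL = 0.693 × Vd / t½ = 0.693 × 576.6 / 32.4 = 12.33 L/h
D = CL × Css × τ / F = 12.33 × 7.9 × 24 / 0.83 = 2817 mg

(a) 4560 mg; (b) 2820 mg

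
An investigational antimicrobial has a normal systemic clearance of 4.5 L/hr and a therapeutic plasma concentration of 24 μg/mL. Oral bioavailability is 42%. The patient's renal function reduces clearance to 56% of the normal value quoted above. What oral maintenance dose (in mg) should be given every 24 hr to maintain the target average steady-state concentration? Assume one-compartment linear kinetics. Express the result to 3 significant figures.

3460 mg

Patient clearance = 0.56 × 4.500 = 2.520 L/h
D = CL × Css × τ / F = 2.520 × 24 × 24 / 0.42 = 3456 mg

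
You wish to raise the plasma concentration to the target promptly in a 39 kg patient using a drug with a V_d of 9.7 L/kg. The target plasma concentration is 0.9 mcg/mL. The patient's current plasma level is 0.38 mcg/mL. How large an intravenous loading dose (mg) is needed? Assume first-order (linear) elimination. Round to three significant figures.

Vd = 9.7 L/kg × 39 kg = 378.3 L
The loading dose fills Vd to the target concentration.
Concentration deficit ΔC = 0.9 − 0.38 = 0.5200 mg/L
LD = Vd × ΔC = 378.3 × 0.5200 = 196.7 mg

197 mg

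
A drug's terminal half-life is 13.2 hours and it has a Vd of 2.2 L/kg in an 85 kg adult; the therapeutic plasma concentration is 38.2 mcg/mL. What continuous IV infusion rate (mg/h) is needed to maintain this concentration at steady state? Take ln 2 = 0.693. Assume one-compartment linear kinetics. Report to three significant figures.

Vd(total) = 85 kg × 2.2 L/kg = 187.0 L
CL = 0.693 × Vd / t½ = 0.693 × 187.0 / 13.2 = 9.818 L/h
Infusion rate = CL × Css = 9.818 × 38.2 = 375.0 mg/h

375 mg/h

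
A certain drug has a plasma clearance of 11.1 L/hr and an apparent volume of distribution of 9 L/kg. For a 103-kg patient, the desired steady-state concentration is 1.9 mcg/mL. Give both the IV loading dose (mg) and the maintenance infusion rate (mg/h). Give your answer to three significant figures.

Total Vd = 9 × 103 = 927.0 L
Loading dose = Vd × C = 927.0 × 1.9 = 1761 mg
Maintenance: replace elimination → rate = CL × Css = 11.10 × 1.9 = 21.09 mg/h

(a) 1760 mg; (b) 21.1 mg/h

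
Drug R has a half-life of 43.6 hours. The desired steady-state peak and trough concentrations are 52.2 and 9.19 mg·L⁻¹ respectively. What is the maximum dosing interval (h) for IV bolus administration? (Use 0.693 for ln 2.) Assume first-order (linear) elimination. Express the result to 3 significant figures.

109 h

k = 0.693 / t½ = 0.693 / 43.6 = 0.01589 h⁻¹
Between IV bolus doses, concentration decays as C = C₀·e^(−kτ), so C_peak/C_trough = e^(kτ).
τ_max = ln(C_peak/C_trough) / k = ln(52.2/9.19) / 0.01589 = 1.737 / 0.01589 = 109.3 h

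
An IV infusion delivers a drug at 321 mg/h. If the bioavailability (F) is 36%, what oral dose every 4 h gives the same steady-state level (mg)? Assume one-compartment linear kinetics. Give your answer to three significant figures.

To maintain the same Css, the systemic dosing rate must be unchanged: F·D/τ = infusion rate.
D = rate × τ / F = 321 × 4 / 0.36 = 3567 mg

3570 mg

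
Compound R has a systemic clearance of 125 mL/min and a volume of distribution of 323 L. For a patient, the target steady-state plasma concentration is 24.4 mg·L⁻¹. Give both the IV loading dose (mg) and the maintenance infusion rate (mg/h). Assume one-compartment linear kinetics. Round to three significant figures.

(a) 7880 mg; (b) 183 mg/h

Loading: fill Vd to C_target → 323.0 L × 24.4 mg/L = 7881 mg
Convert clearance: 125 mL/min × 60 min/h ÷ 1000 mL/L = 7.500 L/h
Maintenance: replace elimination → rate = CL × Css = 7.500 × 24.4 = 183.0 mg/h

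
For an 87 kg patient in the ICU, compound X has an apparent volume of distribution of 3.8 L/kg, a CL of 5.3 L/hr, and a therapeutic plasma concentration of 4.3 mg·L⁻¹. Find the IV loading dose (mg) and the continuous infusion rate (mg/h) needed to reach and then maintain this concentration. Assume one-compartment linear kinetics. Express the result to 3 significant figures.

Vd(total) = 87 kg × 3.8 L/kg = 330.6 L
Loading: fill Vd to C_target → 330.6 L × 4.3 mg/L = 1422 mg
Maintenance infusion rate = CL × Css = 5.300 × 4.3 = 22.79 mg/h

(a) 1420 mg; (b) 22.8 mg/h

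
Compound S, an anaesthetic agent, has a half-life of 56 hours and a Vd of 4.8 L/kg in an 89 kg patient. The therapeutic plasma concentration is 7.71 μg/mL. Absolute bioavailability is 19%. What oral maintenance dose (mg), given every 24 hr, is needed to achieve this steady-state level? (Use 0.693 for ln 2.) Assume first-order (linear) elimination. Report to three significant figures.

Vd(total) = 89 kg × 4.8 L/kg = 427.2 L
CL = ln 2 · Vd / t½ = 0.693 × 427.2 / 56 = 5.287 L/h
D = CL × Css × τ / F = 5.287 × 7.71 × 24 / 0.19 = 5149 mg

5150 mg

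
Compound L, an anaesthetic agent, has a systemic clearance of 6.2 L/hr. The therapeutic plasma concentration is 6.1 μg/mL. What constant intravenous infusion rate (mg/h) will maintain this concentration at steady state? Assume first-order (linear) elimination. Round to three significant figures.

At steady state, infusion rate equals elimination rate: rate in = CL × Css.
Infusion rate = CL · Css = 6.200 L/h × 6.1 mg/L = 37.82 mg/h

37.8 mg/h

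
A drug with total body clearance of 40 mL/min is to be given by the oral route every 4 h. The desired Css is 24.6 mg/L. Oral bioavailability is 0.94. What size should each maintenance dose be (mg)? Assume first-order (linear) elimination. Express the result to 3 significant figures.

251 mg

Convert clearance: 40 mL/min × 60 min/h ÷ 1000 mL/L = 2.400 L/h
At steady state, dose per interval replaces the amount cleared in that interval: F·D/τ = CL·Css.
D = CL × Css × τ / F = 2.400 × 24.6 × 4 / 0.94 = 251.2 mg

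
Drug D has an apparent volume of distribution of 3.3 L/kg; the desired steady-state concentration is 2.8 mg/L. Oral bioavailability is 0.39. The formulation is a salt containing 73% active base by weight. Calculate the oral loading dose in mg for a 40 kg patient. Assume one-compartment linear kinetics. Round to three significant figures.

Vd = 3.3 L/kg × 40 kg = 132.0 L
LD = Vd × C / F / S = 132.0 × 2.800 / 0.39 / 0.73 = 1298 mg

1300 mg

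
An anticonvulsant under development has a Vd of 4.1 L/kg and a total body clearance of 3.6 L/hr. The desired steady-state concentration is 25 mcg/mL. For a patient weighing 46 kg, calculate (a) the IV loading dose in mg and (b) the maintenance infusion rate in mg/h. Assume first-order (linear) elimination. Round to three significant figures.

Vd(total) = 46 kg × 4.1 L/kg = 188.6 L
LD = Vd · C_target = 188.6 × 25 = 4715 mg
Maintenance: replace elimination → rate = CL × Css = 3.600 × 25 = 90.00 mg/h

(a) 4720 mg; (b) 90.0 mg/h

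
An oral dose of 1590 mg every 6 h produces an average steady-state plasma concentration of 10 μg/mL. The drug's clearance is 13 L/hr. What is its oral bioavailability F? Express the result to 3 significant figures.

0.491

F·D/τ = CL·Css at steady state → F = CL·Css·τ / D.
F = 13 × 10 × 6 / 1590 = 0.491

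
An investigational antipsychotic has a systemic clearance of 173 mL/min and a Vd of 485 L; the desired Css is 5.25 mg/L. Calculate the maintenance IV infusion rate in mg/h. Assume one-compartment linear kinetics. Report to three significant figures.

54.5 mg/h

CL = 173 mL/min × 60/1000 = 10.38 L/h
Maintenance depends on clearance, not Vd — rate in must match rate out.
Rate = CL × Css = 10.38 × 5.25 = 54.50 mg/h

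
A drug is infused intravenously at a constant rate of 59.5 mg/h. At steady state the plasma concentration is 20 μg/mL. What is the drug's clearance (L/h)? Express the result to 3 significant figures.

2.98 L/h

At steady state, infusion rate = CL × Css, so CL = rate / Css.
CL = 59.5 / 20 = 2.975 L/h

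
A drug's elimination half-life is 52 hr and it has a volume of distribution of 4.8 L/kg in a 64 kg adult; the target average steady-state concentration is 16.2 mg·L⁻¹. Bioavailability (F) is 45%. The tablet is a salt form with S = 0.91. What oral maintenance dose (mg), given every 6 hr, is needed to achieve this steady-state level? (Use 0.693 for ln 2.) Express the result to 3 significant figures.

Vd(total) = 64 kg × 4.8 L/kg = 307.2 L
CL = ln 2 · Vd / t½ = 0.693 × 307.2 / 52 = 4.094 L/h
D = CL × Css × τ / F / S = 4.094 × 16.2 × 6 / 0.45 / 0.91 = 971.8 mg

972 mg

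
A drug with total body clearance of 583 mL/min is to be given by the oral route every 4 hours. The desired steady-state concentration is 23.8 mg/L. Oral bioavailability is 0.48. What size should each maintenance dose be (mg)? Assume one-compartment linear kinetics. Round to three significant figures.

CL = 583 mL/min = 583 × 0.06 = 34.98 L/h
D = CL × Css × τ / F = 34.98 × 23.8 × 4 / 0.48 = 6938 mg

6940 mg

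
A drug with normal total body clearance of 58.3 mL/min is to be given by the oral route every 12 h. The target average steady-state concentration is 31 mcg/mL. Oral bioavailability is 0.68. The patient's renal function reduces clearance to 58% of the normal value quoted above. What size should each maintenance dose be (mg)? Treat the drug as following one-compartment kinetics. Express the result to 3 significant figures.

1110 mg

Convert clearance: 58.3 mL/min × 60 min/h ÷ 1000 mL/L = 3.498 L/h
Patient clearance = 0.58 × 3.498 = 2.029 L/h
D = CL × Css × τ / F = 2.029 × 31 × 12 / 0.68 = 1110 mg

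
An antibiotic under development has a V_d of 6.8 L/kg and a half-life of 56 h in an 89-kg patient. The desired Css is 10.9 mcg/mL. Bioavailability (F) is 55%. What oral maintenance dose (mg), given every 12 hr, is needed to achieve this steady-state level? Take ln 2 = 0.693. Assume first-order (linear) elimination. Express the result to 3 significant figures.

Vd(total) = 89 kg × 6.8 L/kg = 605.2 L
CL = 0.693 × Vd / t½ = 0.693 × 605.2 / 56 = 7.489 L/h
D = CL × Css × τ / F = 7.489 × 10.9 × 12 / 0.55 = 1781 mg

1780 mg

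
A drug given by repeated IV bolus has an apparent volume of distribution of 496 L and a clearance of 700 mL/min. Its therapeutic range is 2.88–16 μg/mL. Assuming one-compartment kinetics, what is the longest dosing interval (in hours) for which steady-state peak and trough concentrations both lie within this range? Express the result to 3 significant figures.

CL = 700 mL/min = 700 × 0.06 = 42.00 L/h
k = CL / Vd = 42.00 / 496.0 = 0.08468 h⁻¹
Between IV bolus doses, concentration decays as C = C₀·e^(−kτ), so C_peak/C_trough = e^(kτ).
τ_max = ln(C_peak/C_trough) / k = ln(16/2.88) / 0.08468 = 1.715 / 0.08468 = 20.25 h

20.3 h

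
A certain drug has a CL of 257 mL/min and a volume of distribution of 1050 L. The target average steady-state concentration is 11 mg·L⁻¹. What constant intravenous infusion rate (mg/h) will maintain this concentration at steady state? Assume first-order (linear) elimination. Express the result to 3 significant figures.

CL = 257 mL/min = 257 × 0.06 = 15.42 L/h
Vd does not affect the maintenance rate; only clearance governs steady-state input.
Infusion rate = CL · Css = 15.42 L/h × 11 mg/L = 169.6 mg/h

170 mg/h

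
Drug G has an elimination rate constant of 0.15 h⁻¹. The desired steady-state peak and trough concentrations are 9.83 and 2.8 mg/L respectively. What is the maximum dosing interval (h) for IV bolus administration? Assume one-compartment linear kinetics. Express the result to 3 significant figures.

8.37 h

Between IV bolus doses, concentration decays as C = C₀·e^(−kτ), so C_peak/C_trough = e^(kτ).
τ_max = ln(C_peak/C_trough) / k = ln(9.83/2.8) / 0.1500 = 1.256 / 0.1500 = 8.373 h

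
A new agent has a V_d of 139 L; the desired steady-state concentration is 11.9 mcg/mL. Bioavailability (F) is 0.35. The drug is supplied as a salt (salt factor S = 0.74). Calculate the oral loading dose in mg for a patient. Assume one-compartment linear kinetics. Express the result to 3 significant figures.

6390 mg

LD = Vd × C / F / S = 139.0 × 11.90 / 0.35 / 0.74 = 6386 mg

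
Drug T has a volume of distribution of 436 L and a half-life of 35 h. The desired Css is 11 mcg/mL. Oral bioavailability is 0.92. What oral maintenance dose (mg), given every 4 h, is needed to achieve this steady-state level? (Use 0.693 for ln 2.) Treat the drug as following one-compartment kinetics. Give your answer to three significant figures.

413 mg

CL = 0.693 × Vd / t½ = 0.693 × 436.0 / 35 = 8.633 L/h
D = CL × Css × τ / F = 8.633 × 11 × 4 / 0.92 = 412.9 mg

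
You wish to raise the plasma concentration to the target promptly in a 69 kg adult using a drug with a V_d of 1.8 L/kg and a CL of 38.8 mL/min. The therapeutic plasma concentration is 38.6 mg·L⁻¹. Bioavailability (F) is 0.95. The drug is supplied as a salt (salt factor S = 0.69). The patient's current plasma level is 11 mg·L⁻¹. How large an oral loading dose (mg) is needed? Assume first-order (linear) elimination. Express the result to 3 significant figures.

Vd = 1.8 L/kg × 69 kg = 124.2 L
LD is governed by Vd — clearance does not enter the loading-dose calculation.
Concentration deficit ΔC = 38.6 − 11 = 27.60 mg/L
LD = Vd × ΔC / F / S = 124.2 × 27.60 / 0.95 / 0.69 = 5229 mg

5230 mg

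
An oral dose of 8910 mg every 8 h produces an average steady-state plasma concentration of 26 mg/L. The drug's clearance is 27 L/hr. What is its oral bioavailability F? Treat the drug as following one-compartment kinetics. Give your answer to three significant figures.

0.630

F·D/τ = CL·Css at steady state → F = CL·Css·τ / D.
F = 27 × 26 × 8 / 8910 = 0.630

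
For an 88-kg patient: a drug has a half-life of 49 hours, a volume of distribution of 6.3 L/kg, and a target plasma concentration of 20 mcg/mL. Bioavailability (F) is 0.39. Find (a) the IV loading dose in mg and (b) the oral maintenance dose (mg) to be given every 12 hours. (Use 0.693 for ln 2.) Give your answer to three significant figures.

(a) 11100 mg; (b) 4830 mg

Vd(total) = 88 kg × 6.3 L/kg = 554.4 L
LD = Vd × C = 554.4 × 20 = 11090 mg
CL = 0.693 × Vd / t½ = 0.693 × 554.4 / 49 = 7.841 L/h
D = CL × Css × τ / F = 7.841 × 20 × 12 / 0.39 = 4825 mg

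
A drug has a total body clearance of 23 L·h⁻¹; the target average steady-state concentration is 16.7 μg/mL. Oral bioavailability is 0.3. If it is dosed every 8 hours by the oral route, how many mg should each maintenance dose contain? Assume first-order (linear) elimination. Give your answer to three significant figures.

10200 mg

D = CL × Css × τ / F = 23.00 × 16.7 × 8 / 0.3 = 10240 mg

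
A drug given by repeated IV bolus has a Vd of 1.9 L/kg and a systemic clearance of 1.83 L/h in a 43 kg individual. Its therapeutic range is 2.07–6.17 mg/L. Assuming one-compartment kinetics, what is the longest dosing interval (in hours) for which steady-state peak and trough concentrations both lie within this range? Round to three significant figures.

48.8 h

Total Vd = 1.9 × 43 = 81.70 L
k = CL / Vd = 1.830 / 81.70 = 0.02240 h⁻¹
Between IV bolus doses, concentration decays as C = C₀·e^(−kτ), so C_peak/C_trough = e^(kτ).
τ_max = ln(C_peak/C_trough) / k = ln(6.17/2.07) / 0.02240 = 1.092 / 0.02240 = 48.75 h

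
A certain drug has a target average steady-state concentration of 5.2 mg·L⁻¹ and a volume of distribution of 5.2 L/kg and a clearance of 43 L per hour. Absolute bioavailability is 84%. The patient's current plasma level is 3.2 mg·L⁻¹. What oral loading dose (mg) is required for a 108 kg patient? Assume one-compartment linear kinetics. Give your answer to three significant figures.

Vd(total) = 108 kg × 5.2 L/kg = 561.6 L
Concentration deficit ΔC = 5.2 − 3.2 = 2.000 mg/L
LD = Vd × ΔC / F = 561.6 × 2.000 / 0.84 = 1337 mg

1340 mg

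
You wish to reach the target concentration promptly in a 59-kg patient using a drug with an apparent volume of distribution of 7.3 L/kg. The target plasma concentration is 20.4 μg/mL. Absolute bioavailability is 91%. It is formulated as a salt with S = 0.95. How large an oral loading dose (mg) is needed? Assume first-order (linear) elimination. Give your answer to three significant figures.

Vd = 7.3 L/kg × 59 kg = 430.7 L
LD = Vd × C / F / S = 430.7 × 20.40 / 0.91 / 0.95 = 10160 mg

10200 mg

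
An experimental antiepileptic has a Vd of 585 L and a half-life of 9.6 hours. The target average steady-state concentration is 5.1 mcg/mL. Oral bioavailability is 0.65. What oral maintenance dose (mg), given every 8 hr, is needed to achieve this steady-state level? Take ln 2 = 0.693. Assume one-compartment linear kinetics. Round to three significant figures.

CL = ln 2 · Vd / t½ = 0.693 × 585.0 / 9.6 = 42.23 L/h
D = CL × Css × τ / F = 42.23 × 5.1 × 8 / 0.65 = 2651 mg

2650 mg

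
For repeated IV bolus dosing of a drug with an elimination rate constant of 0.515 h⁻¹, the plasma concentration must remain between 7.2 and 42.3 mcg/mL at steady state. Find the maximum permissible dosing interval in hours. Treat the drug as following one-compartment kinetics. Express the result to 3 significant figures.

Between IV bolus doses, concentration decays as C = C₀·e^(−kτ), so C_peak/C_trough = e^(kτ).
τ_max = ln(C_peak/C_trough) / k = ln(42.3/7.2) / 0.5150 = 1.771 / 0.5150 = 3.439 h

3.44 h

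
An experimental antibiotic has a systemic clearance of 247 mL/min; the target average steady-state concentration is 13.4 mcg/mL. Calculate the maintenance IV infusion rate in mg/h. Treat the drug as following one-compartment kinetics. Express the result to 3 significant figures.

Convert clearance: 247 mL/min × 60 min/h ÷ 1000 mL/L = 14.82 L/h
Infusion rate = CL · Css = 14.82 L/h × 13.4 mg/L = 198.6 mg/h

199 mg/h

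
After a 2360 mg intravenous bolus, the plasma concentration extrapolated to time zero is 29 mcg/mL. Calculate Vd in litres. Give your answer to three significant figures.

81.4 L

Immediately after an IV bolus, C₀ = Dose / Vd, so Vd = Dose / C₀.
Vd = 2360 / 29 = 81.38 L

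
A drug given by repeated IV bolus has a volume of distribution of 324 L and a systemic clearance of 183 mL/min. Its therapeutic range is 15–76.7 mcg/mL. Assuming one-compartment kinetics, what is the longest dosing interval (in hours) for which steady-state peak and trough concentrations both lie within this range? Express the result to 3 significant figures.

48.2 h

Convert clearance: 183 mL/min × 60 min/h ÷ 1000 mL/L = 10.98 L/h
k = CL / Vd = 10.98 / 324.0 = 0.03389 h⁻¹
Between IV bolus doses, concentration decays as C = C₀·e^(−kτ), so C_peak/C_trough = e^(kτ).
τ_max = ln(C_peak/C_trough) / k = ln(76.7/15) / 0.03389 = 1.632 / 0.03389 = 48.16 h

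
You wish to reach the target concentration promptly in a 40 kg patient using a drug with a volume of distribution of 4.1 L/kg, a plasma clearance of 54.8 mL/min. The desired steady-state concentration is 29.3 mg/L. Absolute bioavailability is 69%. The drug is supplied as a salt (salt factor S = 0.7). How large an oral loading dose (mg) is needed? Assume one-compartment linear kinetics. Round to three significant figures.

9950 mg

Total Vd = 4.1 × 40 = 164.0 L
LD is governed by Vd — clearance does not enter the loading-dose calculation.
LD = Vd × C / F / S = 164.0 × 29.30 / 0.69 / 0.7 = 9949 mg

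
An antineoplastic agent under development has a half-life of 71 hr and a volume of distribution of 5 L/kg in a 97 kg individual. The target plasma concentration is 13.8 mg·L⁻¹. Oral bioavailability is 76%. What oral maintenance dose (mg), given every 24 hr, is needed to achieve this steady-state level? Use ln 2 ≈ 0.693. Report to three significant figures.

Vd = 5 L/kg × 97 kg = 485.0 L
k = 0.693/71 = 0.009761 h⁻¹, so CL = k·Vd = 0.009761 × 485.0 = 4.734 L/h
D = CL × Css × τ / F = 4.734 × 13.8 × 24 / 0.76 = 2063 mg

2060 mg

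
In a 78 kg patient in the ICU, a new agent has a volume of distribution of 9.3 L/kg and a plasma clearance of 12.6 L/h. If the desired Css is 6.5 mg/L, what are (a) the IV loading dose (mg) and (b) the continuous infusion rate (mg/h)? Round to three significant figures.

(a) 4720 mg; (b) 81.9 mg/h

Vd = 9.3 L/kg × 78 kg = 725.4 L
LD = Vd · C_target = 725.4 × 6.5 = 4715 mg
Maintenance infusion rate = CL × Css = 12.60 × 6.5 = 81.90 mg/h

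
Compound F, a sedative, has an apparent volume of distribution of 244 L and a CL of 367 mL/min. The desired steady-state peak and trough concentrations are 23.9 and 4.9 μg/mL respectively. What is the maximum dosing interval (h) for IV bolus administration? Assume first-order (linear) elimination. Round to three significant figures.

CL = 367 mL/min × 60/1000 = 22.02 L/h
k = CL / Vd = 22.02 / 244.0 = 0.09025 h⁻¹
Between IV bolus doses, concentration decays as C = C₀·e^(−kτ), so C_peak/C_trough = e^(kτ).
τ_max = ln(C_peak/C_trough) / k = ln(23.9/4.9) / 0.09025 = 1.585 / 0.09025 = 17.56 h

17.6 h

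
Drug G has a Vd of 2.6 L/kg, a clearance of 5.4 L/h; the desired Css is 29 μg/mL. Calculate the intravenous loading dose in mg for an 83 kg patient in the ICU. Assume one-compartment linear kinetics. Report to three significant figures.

6260 mg

Vd = 2.6 L/kg × 83 kg = 215.8 L
The loading dose fills Vd to the target concentration.
LD = Vd × C = 215.8 × 29.00 = 6258 mg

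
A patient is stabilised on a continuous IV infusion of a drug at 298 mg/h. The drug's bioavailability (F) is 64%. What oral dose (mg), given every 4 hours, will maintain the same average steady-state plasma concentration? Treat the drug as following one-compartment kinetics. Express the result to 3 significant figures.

1860 mg

To maintain the same Css, the systemic dosing rate must be unchanged: F·D/τ = infusion rate.
D = rate × τ / F = 298 × 4 / 0.64 = 1863 mg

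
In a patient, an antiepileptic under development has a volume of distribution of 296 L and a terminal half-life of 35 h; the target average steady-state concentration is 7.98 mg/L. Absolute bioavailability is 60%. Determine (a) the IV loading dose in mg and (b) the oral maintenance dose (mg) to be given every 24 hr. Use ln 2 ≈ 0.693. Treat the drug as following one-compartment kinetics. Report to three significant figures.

(a) 2360 mg; (b) 1870 mg

LD = Vd × C = 296.0 × 7.98 = 2362 mg
CL = 0.693 × Vd / t½ = 0.693 × 296.0 / 35 = 5.861 L/h
D = CL × Css × τ / F = 5.861 × 7.98 × 24 / 0.6 = 1871 mg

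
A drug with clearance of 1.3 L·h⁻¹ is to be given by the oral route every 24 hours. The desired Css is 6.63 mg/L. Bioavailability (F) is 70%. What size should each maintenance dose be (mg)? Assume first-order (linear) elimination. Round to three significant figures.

D = CL × Css × τ / F = 1.300 × 6.63 × 24 / 0.7 = 295.5 mg

296 mg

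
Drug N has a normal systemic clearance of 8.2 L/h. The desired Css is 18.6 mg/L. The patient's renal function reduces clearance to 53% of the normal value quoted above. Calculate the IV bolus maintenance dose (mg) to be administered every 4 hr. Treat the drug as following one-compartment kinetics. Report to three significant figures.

323 mg

Patient clearance = 0.53 × 8.200 = 4.346 L/h
D = CL × Css × τ = 4.346 × 18.6 × 4 = 323.3 mg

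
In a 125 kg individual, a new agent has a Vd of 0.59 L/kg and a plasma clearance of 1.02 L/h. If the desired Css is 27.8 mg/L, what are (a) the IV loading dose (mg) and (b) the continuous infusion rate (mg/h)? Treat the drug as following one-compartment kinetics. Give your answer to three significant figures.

Vd(total) = 125 kg × 0.59 L/kg = 73.75 L
LD = Vd · C_target = 73.75 × 27.8 = 2050 mg
Maintenance: replace elimination → rate = CL × Css = 1.020 × 27.8 = 28.36 mg/h

(a) 2050 mg; (b) 28.4 mg/h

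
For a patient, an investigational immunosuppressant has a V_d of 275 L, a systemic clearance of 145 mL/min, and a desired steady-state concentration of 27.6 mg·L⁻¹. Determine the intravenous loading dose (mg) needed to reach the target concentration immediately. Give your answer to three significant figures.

Loading dose depends on Vd (not clearance): it fills the distribution volume.
LD = Vd × C = 275.0 × 27.60 = 7590 mg

7590 mg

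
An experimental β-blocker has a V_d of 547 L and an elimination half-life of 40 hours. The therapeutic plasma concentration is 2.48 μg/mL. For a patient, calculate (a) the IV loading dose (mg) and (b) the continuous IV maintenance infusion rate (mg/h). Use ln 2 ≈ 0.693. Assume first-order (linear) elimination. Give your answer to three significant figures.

LD = Vd × C = 547.0 × 2.48 = 1357 mg
CL = 0.693 × Vd / t½ = 0.693 × 547.0 / 40 = 9.477 L/h
Infusion rate = CL × Css = 9.477 × 2.48 = 23.50 mg/h

(a) 1360 mg; (b) 23.5 mg/h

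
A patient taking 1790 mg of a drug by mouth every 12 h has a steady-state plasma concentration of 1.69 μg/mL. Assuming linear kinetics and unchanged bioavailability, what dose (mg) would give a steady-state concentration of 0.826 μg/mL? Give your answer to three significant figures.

With linear kinetics, Css is proportional to dose rate (D/τ) at fixed clearance.
D₂ = D₁ × (Css,target / Css,current) = 1790 × 0.826/1.69 = 874.9 mg

875 mg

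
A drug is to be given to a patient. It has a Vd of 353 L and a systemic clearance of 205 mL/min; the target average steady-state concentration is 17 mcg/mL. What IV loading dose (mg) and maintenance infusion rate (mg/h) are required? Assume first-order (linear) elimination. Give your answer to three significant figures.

Loading dose = Vd × C = 353.0 × 17 = 6001 mg
CL = 205 mL/min × 60/1000 = 12.30 L/h
Maintenance infusion rate = CL × Css = 12.30 × 17 = 209.1 mg/h

(a) 6000 mg; (b) 209 mg/h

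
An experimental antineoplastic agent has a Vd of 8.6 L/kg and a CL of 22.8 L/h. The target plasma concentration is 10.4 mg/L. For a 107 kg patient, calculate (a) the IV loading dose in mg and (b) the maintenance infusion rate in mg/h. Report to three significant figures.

(a) 9570 mg; (b) 237 mg/h

Total Vd = 8.6 × 107 = 920.2 L
LD = Vd · C_target = 920.2 × 10.4 = 9570 mg
Maintenance infusion rate = CL × Css = 22.80 × 10.4 = 237.1 mg/h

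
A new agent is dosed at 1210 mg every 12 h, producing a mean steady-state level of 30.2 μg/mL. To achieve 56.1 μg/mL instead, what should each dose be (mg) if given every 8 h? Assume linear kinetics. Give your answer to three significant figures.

1500 mg

For first-order elimination, Css ∝ F·D/(CL·τ); F and CL are unchanged, so Css ∝ D/τ.
D₂ = D₁ × (Css,target / Css,current) × (τ₂/τ₁) = 1210 × (56.1/30.2) × (8/12) = 1498 mg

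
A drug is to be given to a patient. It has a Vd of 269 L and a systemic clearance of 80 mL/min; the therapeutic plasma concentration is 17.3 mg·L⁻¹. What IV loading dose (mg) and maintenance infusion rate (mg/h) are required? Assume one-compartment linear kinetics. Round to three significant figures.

LD = Vd · C_target = 269.0 × 17.3 = 4654 mg
CL = 80 mL/min = 80 × 0.06 = 4.800 L/h
Maintenance infusion rate = CL × Css = 4.800 × 17.3 = 83.04 mg/h

(a) 4650 mg; (b) 83.0 mg/h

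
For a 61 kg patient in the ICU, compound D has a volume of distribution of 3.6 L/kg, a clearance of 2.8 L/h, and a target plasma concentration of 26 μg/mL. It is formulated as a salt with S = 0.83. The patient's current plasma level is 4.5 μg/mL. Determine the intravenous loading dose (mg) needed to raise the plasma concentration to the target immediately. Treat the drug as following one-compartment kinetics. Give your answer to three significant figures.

Total Vd = 3.6 × 61 = 219.6 L
Concentration deficit ΔC = 26 − 4.5 = 21.50 mg/L
LD = Vd × ΔC / S = 219.6 × 21.50 / 0.83 = 5688 mg

5690 mg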